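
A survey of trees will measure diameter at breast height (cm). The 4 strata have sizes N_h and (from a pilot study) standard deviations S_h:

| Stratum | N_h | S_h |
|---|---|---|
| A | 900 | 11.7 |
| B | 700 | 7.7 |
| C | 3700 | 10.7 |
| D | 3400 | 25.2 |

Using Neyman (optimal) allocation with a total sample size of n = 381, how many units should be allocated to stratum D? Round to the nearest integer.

Neyman allocation: n_h = n · N_h S_h / Σ N_i S_i, with n = 381.
  stratum A: N_h·S_h = 900·11.7 = 10530.00
  stratum B: N_h·S_h = 700·7.7 = 5390.00
  stratum C: N_h·S_h = 3700·10.7 = 39590.00
  stratum D: N_h·S_h = 3400·25.2 = 85680.00
Σ N_h S_h = 141190.00
n for stratum D = 381·85680.00/141190.00 = 231.207 → 231

231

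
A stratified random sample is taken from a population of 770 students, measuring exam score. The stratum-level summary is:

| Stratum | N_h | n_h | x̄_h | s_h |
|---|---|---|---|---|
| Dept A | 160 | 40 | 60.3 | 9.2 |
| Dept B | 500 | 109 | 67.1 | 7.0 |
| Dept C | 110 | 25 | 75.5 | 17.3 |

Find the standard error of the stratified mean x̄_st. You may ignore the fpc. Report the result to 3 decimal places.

V̂(x̄_st) = Σ W_h² s_h²/n_h, with W_h = N_h/N and N = 770:
  stratum Dept A: (160/770)²·9.2²/40 = 0.0913638
  stratum Dept B: (500/770)²·7.0²/109 = 0.189552
  stratum Dept C: (110/770)²·17.3²/25 = 0.244318
V̂(x̄_st) = 0.525234
SE(x̄_st) = √0.525234 = 0.72473

SE(x̄_st) ≈ 0.725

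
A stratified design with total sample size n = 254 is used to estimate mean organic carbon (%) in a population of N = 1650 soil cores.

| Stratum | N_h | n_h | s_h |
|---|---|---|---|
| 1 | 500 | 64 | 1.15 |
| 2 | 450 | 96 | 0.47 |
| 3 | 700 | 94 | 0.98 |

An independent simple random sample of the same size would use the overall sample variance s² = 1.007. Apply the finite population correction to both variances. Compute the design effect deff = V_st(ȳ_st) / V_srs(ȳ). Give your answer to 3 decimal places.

deff ≈ 1.008

V̂(ȳ_st) = Σ W_h² (1 − n_h/N_h) s_h²/n_h, with W_h = N_h/N and N = 1650:
  stratum 1: (500/1650)²·(1 − 64/500)·1.15²/64 = 0.00165464
  stratum 2: (450/1650)²·(1 − 96/450)·0.47²/96 = 0.000134639
  stratum 3: (700/1650)²·(1 − 94/700)·0.98²/94 = 0.00159194
V_st = 0.00338122
V_srs = (1 − 254/1650)·1.007/254 = 0.00335426
deff = V_st / V_srs = 0.00338122/0.00335426 = 1.0080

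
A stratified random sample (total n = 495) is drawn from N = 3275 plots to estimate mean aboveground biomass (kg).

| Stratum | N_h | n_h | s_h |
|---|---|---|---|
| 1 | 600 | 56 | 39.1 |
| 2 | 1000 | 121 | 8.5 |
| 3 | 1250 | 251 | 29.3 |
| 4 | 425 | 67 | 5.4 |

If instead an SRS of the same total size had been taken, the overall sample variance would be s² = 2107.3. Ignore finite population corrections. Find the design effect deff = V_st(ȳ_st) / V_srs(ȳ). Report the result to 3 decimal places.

V̂(ȳ_st) = Σ W_h² s_h²/n_h, with W_h = N_h/N and N = 3275:
  stratum 1: (600/3275)²·39.1²/56 = 0.916316
  stratum 2: (1000/3275)²·8.5²/121 = 0.0556711
  stratum 3: (1250/3275)²·29.3²/251 = 0.498263
  stratum 4: (425/3275)²·5.4²/67 = 0.00732939
V_st = 1.47758
V_srs = s²/n = 2107.3/495 = 4.25717
deff = V_st / V_srs = 1.47758/4.25717 = 0.3471

deff ≈ 0.347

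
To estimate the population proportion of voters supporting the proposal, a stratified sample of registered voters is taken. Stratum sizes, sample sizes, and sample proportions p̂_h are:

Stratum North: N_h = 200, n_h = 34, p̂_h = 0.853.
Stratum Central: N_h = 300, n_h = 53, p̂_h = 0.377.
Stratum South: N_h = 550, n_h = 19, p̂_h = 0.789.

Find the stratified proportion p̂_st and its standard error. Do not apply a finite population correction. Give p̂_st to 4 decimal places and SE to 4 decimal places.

p̂_st ≈ 0.6835, SE ≈ 0.0552

N = 1050; stratum weights W_h = N_h/N.
p̂_st = Σ W_h p̂_h = (200·0.853 + 300·0.377 + 550·0.789)/1050 = 0.68348
V̂(p̂_st) = Σ W_h² p̂_h(1−p̂_h)/(n_h−1):
  stratum North: (200/1050)²·0.853·0.147/33 = 0.000137859
  stratum Central: (300/1050)²·0.377·0.623/52 = 0.000368714
  stratum South: (550/1050)²·0.789·0.211/18 = 0.00253766
V̂(p̂_st) = 0.00304423; SE = √V̂ = 0.0551746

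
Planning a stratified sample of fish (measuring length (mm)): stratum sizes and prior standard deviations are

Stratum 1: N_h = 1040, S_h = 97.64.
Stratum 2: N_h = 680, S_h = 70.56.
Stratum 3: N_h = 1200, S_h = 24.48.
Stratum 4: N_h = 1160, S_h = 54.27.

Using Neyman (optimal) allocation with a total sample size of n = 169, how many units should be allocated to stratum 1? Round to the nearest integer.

71

Neyman allocation: n_h = n · N_h S_h / Σ N_i S_i, with n = 169.
  stratum 1: N_h·S_h = 1040·97.64 = 101545.60
  stratum 2: N_h·S_h = 680·70.56 = 47980.80
  stratum 3: N_h·S_h = 1200·24.48 = 29376.00
  stratum 4: N_h·S_h = 1160·54.27 = 62953.20
Σ N_h S_h = 241855.60
n for stratum 1 = 169·101545.60/241855.60 = 70.956 → 71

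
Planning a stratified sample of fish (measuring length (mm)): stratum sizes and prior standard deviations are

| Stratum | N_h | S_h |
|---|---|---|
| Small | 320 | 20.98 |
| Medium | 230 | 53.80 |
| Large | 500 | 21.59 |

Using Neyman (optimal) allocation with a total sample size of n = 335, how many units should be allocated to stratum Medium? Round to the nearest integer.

Neyman allocation: n_h = n · N_h S_h / Σ N_i S_i, with n = 335.
  stratum Small: N_h·S_h = 320·20.98 = 6713.60
  stratum Medium: N_h·S_h = 230·53.80 = 12374.00
  stratum Large: N_h·S_h = 500·21.59 = 10795.00
Σ N_h S_h = 29882.60
n for stratum Medium = 335·12374.00/29882.60 = 138.719 → 139

139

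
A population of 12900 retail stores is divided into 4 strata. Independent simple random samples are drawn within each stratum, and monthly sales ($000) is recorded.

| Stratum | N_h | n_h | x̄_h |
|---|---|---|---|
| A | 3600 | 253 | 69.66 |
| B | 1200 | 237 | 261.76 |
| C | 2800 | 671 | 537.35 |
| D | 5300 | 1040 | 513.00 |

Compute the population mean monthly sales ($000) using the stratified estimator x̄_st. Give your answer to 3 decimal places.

x̄_st ≈ 371.191

N = Σ N_h = 12900. Stratum weights W_h = N_h/N.
x̄_st = (3600·69.66 + 1200·261.76 + 2800·537.35 + 5300·513.00) / 12900 = 371.19132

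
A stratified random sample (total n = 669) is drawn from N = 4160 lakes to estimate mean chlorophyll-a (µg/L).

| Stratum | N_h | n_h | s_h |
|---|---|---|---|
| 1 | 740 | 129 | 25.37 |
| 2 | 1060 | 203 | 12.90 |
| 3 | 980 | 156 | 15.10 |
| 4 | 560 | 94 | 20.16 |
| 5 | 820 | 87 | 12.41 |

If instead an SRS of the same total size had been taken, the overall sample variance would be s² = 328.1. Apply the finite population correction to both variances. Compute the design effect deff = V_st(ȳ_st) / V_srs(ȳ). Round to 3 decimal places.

V̂(ȳ_st) = Σ W_h² (1 − n_h/N_h) s_h²/n_h, with W_h = N_h/N and N = 4160:
  stratum 1: (740/4160)²·(1 − 129/740)·25.37²/129 = 0.130358
  stratum 2: (1060/4160)²·(1 − 203/1060)·12.90²/203 = 0.0430312
  stratum 3: (980/4160)²·(1 − 156/980)·15.10²/156 = 0.0682018
  stratum 4: (560/4160)²·(1 − 94/560)·20.16²/94 = 0.0651989
  stratum 5: (820/4160)²·(1 − 87/820)·12.41²/87 = 0.0614831
V_st = 0.368273
V_srs = (1 − 669/4160)·328.1/669 = 0.411563
deff = V_st / V_srs = 0.368273/0.411563 = 0.8948

deff ≈ 0.895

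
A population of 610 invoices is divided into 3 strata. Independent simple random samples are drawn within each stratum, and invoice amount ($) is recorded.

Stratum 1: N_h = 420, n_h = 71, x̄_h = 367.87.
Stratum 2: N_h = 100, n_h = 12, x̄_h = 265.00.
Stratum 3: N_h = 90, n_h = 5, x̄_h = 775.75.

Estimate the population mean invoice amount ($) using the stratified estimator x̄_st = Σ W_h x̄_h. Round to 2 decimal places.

N = Σ N_h = 610. Stratum weights W_h = N_h/N.
x̄_st = (420·367.87 + 100·265.00 + 90·775.75) / 610 = 411.1851

x̄_st ≈ 411.19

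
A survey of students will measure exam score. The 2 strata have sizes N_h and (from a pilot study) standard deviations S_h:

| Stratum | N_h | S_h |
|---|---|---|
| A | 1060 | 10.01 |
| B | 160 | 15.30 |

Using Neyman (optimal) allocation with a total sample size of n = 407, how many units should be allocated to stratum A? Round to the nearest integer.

331

Neyman allocation: n_h = n · N_h S_h / Σ N_i S_i, with n = 407.
  stratum A: N_h·S_h = 1060·10.01 = 10610.60
  stratum B: N_h·S_h = 160·15.30 = 2448.00
Σ N_h S_h = 13058.60
n for stratum A = 407·10610.60/13058.60 = 330.703 → 331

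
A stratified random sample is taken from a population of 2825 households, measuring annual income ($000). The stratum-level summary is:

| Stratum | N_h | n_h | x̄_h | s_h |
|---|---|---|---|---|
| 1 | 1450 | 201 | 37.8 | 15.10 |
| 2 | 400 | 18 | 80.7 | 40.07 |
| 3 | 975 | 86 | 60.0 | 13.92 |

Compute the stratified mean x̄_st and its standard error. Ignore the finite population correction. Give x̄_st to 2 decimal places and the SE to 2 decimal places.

x̄_st = Σ W_h x̄_h = (1450·37.8 + 400·80.7 + 975·60.0)/2825 = 51.53628
V̂(x̄_st) = Σ W_h² s_h²/n_h, with W_h = N_h/N and N = 2825:
  stratum 1: (1450/2825)²·15.10²/201 = 0.298853
  stratum 2: (400/2825)²·40.07²/18 = 1.78834
  stratum 3: (975/2825)²·13.92²/86 = 0.268381
V̂(x̄_st) = 2.35557
SE(x̄_st) = √2.35557 = 1.53479

x̄_st ≈ 51.54, SE ≈ 1.53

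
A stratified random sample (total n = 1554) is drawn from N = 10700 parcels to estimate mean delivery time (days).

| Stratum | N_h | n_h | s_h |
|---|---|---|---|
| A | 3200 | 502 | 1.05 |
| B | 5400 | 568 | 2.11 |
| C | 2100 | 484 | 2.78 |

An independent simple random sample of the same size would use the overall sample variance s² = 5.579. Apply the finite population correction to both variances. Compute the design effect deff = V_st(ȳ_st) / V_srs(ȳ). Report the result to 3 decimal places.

deff ≈ 0.790

V̂(ȳ_st) = Σ W_h² (1 − n_h/N_h) s_h²/n_h, with W_h = N_h/N and N = 10700:
  stratum A: (3200/10700)²·(1 − 502/3200)·1.05²/502 = 0.000165615
  stratum B: (5400/10700)²·(1 − 568/5400)·2.11²/568 = 0.00178636
  stratum C: (2100/10700)²·(1 − 484/2100)·2.78²/484 = 0.000473301
V_st = 0.00242528
V_srs = (1 − 1554/10700)·5.579/1554 = 0.00306869
deff = V_st / V_srs = 0.00242528/0.00306869 = 0.7903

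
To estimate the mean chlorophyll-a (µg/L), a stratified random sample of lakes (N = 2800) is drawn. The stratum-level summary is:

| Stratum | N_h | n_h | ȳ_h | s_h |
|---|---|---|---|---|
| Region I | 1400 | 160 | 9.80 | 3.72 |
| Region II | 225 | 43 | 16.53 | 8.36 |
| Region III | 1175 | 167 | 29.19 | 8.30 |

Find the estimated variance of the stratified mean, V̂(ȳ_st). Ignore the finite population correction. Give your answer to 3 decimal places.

V̂(ȳ_st) = Σ W_h² s_h²/n_h, with W_h = N_h/N and N = 2800:
  stratum Region I: (1400/2800)²·3.72²/160 = 0.0216225
  stratum Region II: (225/2800)²·8.36²/43 = 0.0104953
  stratum Region III: (1175/2800)²·8.30²/167 = 0.0726439
V̂(ȳ_st) = 0.104762

V̂(ȳ_st) ≈ 0.105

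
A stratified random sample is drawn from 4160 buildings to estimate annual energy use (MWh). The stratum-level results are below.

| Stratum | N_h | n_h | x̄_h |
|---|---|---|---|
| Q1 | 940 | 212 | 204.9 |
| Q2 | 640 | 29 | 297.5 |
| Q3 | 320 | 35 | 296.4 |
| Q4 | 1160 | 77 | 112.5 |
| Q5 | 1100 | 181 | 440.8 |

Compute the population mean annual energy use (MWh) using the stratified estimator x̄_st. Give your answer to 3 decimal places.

x̄_st ≈ 262.797

N = Σ N_h = 4160. Stratum weights W_h = N_h/N.
x̄_st = (940·204.9 + 640·297.5 + 320·296.4 + 1160·112.5 + 1100·440.8) / 4160 = 262.79663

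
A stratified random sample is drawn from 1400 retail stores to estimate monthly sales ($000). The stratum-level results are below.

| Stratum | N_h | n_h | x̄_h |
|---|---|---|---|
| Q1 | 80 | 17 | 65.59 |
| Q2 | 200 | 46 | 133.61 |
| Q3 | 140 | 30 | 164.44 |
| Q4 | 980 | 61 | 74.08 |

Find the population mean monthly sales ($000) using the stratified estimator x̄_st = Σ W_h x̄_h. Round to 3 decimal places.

N = Σ N_h = 1400. Stratum weights W_h = N_h/N.
x̄_st = (80·65.59 + 200·133.61 + 140·164.44 + 980·74.08) / 1400 = 91.13514

x̄_st ≈ 91.135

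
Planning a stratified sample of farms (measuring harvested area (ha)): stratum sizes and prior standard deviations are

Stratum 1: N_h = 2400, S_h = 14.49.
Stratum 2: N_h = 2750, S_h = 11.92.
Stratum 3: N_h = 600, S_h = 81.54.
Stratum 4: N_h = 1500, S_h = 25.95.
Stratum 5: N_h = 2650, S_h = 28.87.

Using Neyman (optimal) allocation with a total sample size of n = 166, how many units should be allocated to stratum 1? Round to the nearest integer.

Neyman allocation: n_h = n · N_h S_h / Σ N_i S_i, with n = 166.
  stratum 1: N_h·S_h = 2400·14.49 = 34776.00
  stratum 2: N_h·S_h = 2750·11.92 = 32780.00
  stratum 3: N_h·S_h = 600·81.54 = 48924.00
  stratum 4: N_h·S_h = 1500·25.95 = 38925.00
  stratum 5: N_h·S_h = 2650·28.87 = 76505.50
Σ N_h S_h = 231910.50
n for stratum 1 = 166·34776.00/231910.50 = 24.892 → 25

25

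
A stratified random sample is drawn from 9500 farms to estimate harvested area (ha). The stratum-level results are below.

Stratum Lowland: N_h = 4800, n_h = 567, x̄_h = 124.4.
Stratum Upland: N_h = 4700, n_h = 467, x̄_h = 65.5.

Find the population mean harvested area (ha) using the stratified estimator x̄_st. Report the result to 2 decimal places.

N = Σ N_h = 9500. Stratum weights W_h = N_h/N.
x̄_st = (4800·124.4 + 4700·65.5) / 9500 = 95.2600

x̄_st ≈ 95.26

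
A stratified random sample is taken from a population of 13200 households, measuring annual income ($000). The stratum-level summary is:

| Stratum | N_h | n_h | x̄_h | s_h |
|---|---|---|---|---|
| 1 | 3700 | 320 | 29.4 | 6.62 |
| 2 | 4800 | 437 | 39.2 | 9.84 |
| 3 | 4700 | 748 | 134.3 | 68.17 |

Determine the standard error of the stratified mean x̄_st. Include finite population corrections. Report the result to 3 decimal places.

SE(x̄_st) ≈ 0.836

V̂(x̄_st) = Σ W_h² (1 − n_h/N_h) s_h²/n_h, with W_h = N_h/N and N = 13200:
  stratum 1: (3700/13200)²·(1 − 320/3700)·6.62²/320 = 0.00982962
  stratum 2: (4800/13200)²·(1 − 437/4800)·9.84²/437 = 0.026631
  stratum 3: (4700/13200)²·(1 − 748/4700)·68.17²/748 = 0.662296
V̂(x̄_st) = 0.698756
SE(x̄_st) = √0.698756 = 0.835916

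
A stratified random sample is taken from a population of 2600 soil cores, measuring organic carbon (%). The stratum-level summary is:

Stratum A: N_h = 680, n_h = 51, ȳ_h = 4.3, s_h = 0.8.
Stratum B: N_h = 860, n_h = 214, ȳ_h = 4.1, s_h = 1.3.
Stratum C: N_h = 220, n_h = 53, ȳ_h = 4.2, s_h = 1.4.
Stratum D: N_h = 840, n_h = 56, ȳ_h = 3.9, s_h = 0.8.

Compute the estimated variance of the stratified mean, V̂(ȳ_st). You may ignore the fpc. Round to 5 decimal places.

V̂(ȳ_st) = Σ W_h² s_h²/n_h, with W_h = N_h/N and N = 2600:
  stratum A: (680/2600)²·0.8²/51 = 0.000858383
  stratum B: (860/2600)²·1.3²/214 = 0.000864019
  stratum C: (220/2600)²·1.4²/53 = 0.000264776
  stratum D: (840/2600)²·0.8²/56 = 0.0011929
V̂(ȳ_st) = 0.00318008

V̂(ȳ_st) ≈ 0.00318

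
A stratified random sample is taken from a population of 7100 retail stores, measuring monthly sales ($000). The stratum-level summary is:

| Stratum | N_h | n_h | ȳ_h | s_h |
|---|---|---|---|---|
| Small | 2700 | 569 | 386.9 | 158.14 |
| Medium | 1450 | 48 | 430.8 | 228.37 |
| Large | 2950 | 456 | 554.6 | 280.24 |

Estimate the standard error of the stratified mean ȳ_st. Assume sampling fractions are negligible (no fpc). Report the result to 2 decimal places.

SE(ȳ_st) ≈ 9.02

V̂(ȳ_st) = Σ W_h² s_h²/n_h, with W_h = N_h/N and N = 7100:
  stratum Small: (2700/7100)²·158.14²/569 = 6.35597
  stratum Medium: (1450/7100)²·228.37²/48 = 45.3165
  stratum Large: (2950/7100)²·280.24²/456 = 29.7319
V̂(ȳ_st) = 81.4044
SE(ȳ_st) = √81.4044 = 9.02244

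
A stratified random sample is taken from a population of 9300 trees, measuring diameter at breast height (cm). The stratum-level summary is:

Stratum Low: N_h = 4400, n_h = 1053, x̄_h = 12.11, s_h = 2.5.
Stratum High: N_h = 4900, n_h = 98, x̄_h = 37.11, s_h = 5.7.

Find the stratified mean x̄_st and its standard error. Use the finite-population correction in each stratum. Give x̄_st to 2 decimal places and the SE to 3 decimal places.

x̄_st = Σ W_h x̄_h = (4400·12.11 + 4900·37.11)/9300 = 25.28204
V̂(x̄_st) = Σ W_h² (1 − n_h/N_h) s_h²/n_h, with W_h = N_h/N and N = 9300:
  stratum Low: (4400/9300)²·(1 − 1053/4400)·2.5²/1053 = 0.00101063
  stratum High: (4900/9300)²·(1 − 98/4900)·5.7²/98 = 0.0901937
V̂(x̄_st) = 0.0912043
SE(x̄_st) = √0.0912043 = 0.302

x̄_st ≈ 25.28, SE ≈ 0.302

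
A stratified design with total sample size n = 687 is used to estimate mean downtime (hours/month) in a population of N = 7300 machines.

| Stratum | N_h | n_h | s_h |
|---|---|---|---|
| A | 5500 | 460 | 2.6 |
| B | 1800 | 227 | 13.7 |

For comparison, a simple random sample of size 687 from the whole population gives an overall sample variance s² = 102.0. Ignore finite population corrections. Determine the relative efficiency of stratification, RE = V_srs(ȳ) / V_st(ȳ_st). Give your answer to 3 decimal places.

V̂(ȳ_st) = Σ W_h² s_h²/n_h, with W_h = N_h/N and N = 7300:
  stratum A: (5500/7300)²·2.6²/460 = 0.00834197
  stratum B: (1800/7300)²·13.7²/227 = 0.0502707
V_st = 0.0586126
V_srs = s²/n = 102.0/687 = 0.148472
Relative efficiency = V_srs / V_st = 0.148472/0.0586126 = 2.5331

RE ≈ 2.533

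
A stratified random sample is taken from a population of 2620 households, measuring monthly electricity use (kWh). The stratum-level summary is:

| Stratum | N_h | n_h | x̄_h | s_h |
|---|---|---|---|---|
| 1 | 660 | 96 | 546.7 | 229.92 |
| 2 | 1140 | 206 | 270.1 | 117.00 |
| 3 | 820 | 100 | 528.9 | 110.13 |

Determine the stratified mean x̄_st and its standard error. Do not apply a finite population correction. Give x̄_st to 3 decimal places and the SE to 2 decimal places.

x̄_st ≈ 420.776, SE ≈ 7.71

x̄_st = Σ W_h x̄_h = (660·546.7 + 1140·270.1 + 820·528.9)/2620 = 420.77634
V̂(x̄_st) = Σ W_h² s_h²/n_h, with W_h = N_h/N and N = 2620:
  stratum 1: (660/2620)²·229.92²/96 = 34.9436
  stratum 2: (1140/2620)²·117.00²/206 = 12.5809
  stratum 3: (820/2620)²·110.13²/100 = 11.8805
V̂(x̄_st) = 59.405
SE(x̄_st) = √59.405 = 7.70747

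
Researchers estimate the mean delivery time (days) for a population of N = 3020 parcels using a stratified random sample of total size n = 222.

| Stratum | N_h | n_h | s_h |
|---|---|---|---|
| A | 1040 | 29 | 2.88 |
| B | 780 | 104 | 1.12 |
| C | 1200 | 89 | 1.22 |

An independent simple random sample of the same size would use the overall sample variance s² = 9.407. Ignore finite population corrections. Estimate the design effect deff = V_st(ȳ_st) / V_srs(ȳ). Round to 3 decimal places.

deff ≈ 0.882

V̂(ȳ_st) = Σ W_h² s_h²/n_h, with W_h = N_h/N and N = 3020:
  stratum A: (1040/3020)²·2.88²/29 = 0.0339187
  stratum B: (780/3020)²·1.12²/104 = 0.000804596
  stratum C: (1200/3020)²·1.22²/89 = 0.00264045
V_st = 0.0373638
V_srs = s²/n = 9.407/222 = 0.0423739
deff = V_st / V_srs = 0.0373638/0.0423739 = 0.8818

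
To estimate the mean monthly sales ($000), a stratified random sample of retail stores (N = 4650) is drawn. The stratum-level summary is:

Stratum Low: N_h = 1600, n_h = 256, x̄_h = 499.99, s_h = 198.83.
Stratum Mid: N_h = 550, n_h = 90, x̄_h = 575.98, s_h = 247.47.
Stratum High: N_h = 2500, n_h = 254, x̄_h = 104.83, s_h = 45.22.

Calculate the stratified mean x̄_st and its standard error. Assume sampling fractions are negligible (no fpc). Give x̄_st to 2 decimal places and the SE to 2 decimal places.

x̄_st = Σ W_h x̄_h = (1600·499.99 + 550·575.98 + 2500·104.83)/4650 = 296.52645
V̂(x̄_st) = Σ W_h² s_h²/n_h, with W_h = N_h/N and N = 4650:
  stratum Low: (1600/4650)²·198.83²/256 = 18.2834
  stratum Mid: (550/4650)²·247.47²/90 = 9.51967
  stratum High: (2500/4650)²·45.22²/254 = 2.32703
V̂(x̄_st) = 30.1301
SE(x̄_st) = √30.1301 = 5.48909

x̄_st ≈ 296.53, SE ≈ 5.49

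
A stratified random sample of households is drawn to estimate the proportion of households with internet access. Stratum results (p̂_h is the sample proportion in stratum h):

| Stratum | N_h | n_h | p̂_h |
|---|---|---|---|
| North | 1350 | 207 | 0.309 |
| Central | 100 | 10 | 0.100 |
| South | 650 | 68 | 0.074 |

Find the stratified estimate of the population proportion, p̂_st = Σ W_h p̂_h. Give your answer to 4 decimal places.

p̂_st ≈ 0.2263

N = 2100; stratum weights W_h = N_h/N.
p̂_st = Σ W_h p̂_h = (1350·0.309 + 100·0.100 + 650·0.074)/2100 = 0.22631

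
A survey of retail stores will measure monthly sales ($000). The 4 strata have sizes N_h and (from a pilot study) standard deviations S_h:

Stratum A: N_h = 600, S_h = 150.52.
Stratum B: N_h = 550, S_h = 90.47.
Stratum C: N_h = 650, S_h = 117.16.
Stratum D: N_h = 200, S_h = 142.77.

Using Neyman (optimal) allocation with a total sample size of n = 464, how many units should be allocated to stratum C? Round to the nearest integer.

Neyman allocation: n_h = n · N_h S_h / Σ N_i S_i, with n = 464.
  stratum A: N_h·S_h = 600·150.52 = 90312.00
  stratum B: N_h·S_h = 550·90.47 = 49758.50
  stratum C: N_h·S_h = 650·117.16 = 76154.00
  stratum D: N_h·S_h = 200·142.77 = 28554.00
Σ N_h S_h = 244778.50
n for stratum C = 464·76154.00/244778.50 = 144.357 → 144

144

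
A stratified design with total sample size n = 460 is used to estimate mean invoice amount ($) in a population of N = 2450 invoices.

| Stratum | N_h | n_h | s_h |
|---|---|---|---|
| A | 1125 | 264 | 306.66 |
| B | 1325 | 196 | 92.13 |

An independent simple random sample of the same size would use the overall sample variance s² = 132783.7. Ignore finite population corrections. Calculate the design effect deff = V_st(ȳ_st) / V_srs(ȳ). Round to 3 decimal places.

V̂(ȳ_st) = Σ W_h² s_h²/n_h, with W_h = N_h/N and N = 2450:
  stratum A: (1125/2450)²·306.66²/264 = 75.1075
  stratum B: (1325/2450)²·92.13²/196 = 12.6662
V_st = 87.7737
V_srs = s²/n = 132783.7/460 = 288.66
deff = V_st / V_srs = 87.7737/288.66 = 0.3041

deff ≈ 0.304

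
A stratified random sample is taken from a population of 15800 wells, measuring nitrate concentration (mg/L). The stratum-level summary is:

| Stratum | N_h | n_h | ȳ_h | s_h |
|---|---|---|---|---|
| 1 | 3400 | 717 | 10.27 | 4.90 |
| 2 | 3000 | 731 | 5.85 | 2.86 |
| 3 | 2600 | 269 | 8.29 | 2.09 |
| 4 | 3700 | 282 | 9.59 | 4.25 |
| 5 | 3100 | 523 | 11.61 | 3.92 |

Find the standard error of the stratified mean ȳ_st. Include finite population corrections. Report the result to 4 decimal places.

V̂(ȳ_st) = Σ W_h² (1 − n_h/N_h) s_h²/n_h, with W_h = N_h/N and N = 15800:
  stratum 1: (3400/15800)²·(1 − 717/3400)·4.90²/717 = 0.00122365
  stratum 2: (3000/15800)²·(1 − 731/3000)·2.86²/731 = 0.00030511
  stratum 3: (2600/15800)²·(1 − 269/2600)·2.09²/269 = 0.000394223
  stratum 4: (3700/15800)²·(1 − 282/3700)·4.25²/282 = 0.0032448
  stratum 5: (3100/15800)²·(1 − 523/3100)·3.92²/523 = 0.000940226
V̂(ȳ_st) = 0.00610802
SE(ȳ_st) = √0.00610802 = 0.0781538

SE(ȳ_st) ≈ 0.0782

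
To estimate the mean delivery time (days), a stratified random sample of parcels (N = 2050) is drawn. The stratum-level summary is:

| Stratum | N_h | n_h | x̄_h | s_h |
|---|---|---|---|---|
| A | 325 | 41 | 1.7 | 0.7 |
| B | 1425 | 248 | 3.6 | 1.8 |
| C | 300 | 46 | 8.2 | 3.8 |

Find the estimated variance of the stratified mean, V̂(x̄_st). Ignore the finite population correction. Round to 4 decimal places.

V̂(x̄_st) = Σ W_h² s_h²/n_h, with W_h = N_h/N and N = 2050:
  stratum A: (325/2050)²·0.7²/41 = 0.00030038
  stratum B: (1425/2050)²·1.8²/248 = 0.0063127
  stratum C: (300/2050)²·3.8²/46 = 0.00672271
V̂(x̄_st) = 0.0133358

V̂(x̄_st) ≈ 0.0133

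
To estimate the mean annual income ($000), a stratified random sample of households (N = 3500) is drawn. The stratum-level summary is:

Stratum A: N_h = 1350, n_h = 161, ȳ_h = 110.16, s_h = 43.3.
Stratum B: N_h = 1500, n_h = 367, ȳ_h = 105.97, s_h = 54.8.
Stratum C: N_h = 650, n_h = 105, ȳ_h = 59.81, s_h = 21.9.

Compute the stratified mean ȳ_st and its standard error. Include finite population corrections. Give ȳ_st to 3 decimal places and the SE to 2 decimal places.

ȳ_st ≈ 99.014, SE ≈ 1.67

ȳ_st = Σ W_h ȳ_h = (1350·110.16 + 1500·105.97 + 650·59.81)/3500 = 99.01357
V̂(ȳ_st) = Σ W_h² (1 − n_h/N_h) s_h²/n_h, with W_h = N_h/N and N = 3500:
  stratum A: (1350/3500)²·(1 − 161/1350)·43.3²/161 = 1.52591
  stratum B: (1500/3500)²·(1 − 367/1500)·54.8²/367 = 1.13522
  stratum C: (650/3500)²·(1 − 105/650)·21.9²/105 = 0.132091
V̂(ȳ_st) = 2.79322
SE(ȳ_st) = √2.79322 = 1.67129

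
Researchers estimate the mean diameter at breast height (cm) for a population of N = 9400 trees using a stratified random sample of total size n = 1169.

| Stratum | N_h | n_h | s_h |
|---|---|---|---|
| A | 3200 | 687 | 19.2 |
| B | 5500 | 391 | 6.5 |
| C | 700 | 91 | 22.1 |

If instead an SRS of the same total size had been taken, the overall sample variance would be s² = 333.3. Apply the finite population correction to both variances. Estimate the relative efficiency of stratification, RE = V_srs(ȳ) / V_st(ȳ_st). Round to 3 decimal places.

RE ≈ 2.288

V̂(ȳ_st) = Σ W_h² (1 − n_h/N_h) s_h²/n_h, with W_h = N_h/N and N = 9400:
  stratum A: (3200/9400)²·(1 − 687/3200)·19.2²/687 = 0.0488351
  stratum B: (5500/9400)²·(1 − 391/5500)·6.5²/391 = 0.0343631
  stratum C: (700/9400)²·(1 − 91/700)·22.1²/91 = 0.0258942
V_st = 0.109093
V_srs = (1 − 1169/9400)·333.3/1169 = 0.249658
Relative efficiency = V_srs / V_st = 0.249658/0.109093 = 2.2885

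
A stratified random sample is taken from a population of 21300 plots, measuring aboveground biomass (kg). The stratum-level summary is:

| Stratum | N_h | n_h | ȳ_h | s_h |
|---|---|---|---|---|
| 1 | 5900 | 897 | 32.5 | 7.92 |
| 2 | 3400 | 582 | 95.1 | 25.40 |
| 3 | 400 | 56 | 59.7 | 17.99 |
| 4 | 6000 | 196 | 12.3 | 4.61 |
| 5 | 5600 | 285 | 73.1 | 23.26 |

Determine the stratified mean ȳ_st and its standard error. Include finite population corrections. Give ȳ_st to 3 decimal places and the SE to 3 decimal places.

ȳ_st ≈ 47.987, SE ≈ 0.403

ȳ_st = Σ W_h ȳ_h = (5900·32.5 + 3400·95.1 + 400·59.7 + 6000·12.3 + 5600·73.1)/21300 = 47.98732
V̂(ȳ_st) = Σ W_h² (1 − n_h/N_h) s_h²/n_h, with W_h = N_h/N and N = 21300:
  stratum 1: (5900/21300)²·(1 − 897/5900)·7.92²/897 = 0.00454968
  stratum 2: (3400/21300)²·(1 − 582/3400)·25.40²/582 = 0.0234102
  stratum 3: (400/21300)²·(1 − 56/400)·17.99²/56 = 0.0017528
  stratum 4: (6000/21300)²·(1 − 196/6000)·4.61²/196 = 0.00832272
  stratum 5: (5600/21300)²·(1 − 285/5600)·23.26²/285 = 0.124539
V̂(ȳ_st) = 0.162575
SE(ȳ_st) = √0.162575 = 0.403206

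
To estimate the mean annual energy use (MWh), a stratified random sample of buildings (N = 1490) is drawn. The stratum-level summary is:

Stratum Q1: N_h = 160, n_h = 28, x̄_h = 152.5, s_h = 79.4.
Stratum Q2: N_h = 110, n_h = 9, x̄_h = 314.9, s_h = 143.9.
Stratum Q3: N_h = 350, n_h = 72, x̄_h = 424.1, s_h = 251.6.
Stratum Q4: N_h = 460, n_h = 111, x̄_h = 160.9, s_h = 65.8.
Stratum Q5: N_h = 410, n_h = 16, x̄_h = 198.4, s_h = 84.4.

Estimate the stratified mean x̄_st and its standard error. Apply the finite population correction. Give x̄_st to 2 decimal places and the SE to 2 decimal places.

x̄_st = Σ W_h x̄_h = (160·152.5 + 110·314.9 + 350·424.1 + 460·160.9 + 410·198.4)/1490 = 243.51141
V̂(x̄_st) = Σ W_h² (1 − n_h/N_h) s_h²/n_h, with W_h = N_h/N and N = 1490:
  stratum Q1: (160/1490)²·(1 − 28/160)·79.4²/28 = 2.14193
  stratum Q2: (110/1490)²·(1 − 9/110)·143.9²/9 = 11.5139
  stratum Q3: (350/1490)²·(1 − 72/350)·251.6²/72 = 38.5327
  stratum Q4: (460/1490)²·(1 − 111/460)·65.8²/111 = 2.82059
  stratum Q5: (410/1490)²·(1 − 16/410)·84.4²/16 = 32.3946
V̂(x̄_st) = 87.4036
SE(x̄_st) = √87.4036 = 9.34899

x̄_st ≈ 243.51, SE ≈ 9.35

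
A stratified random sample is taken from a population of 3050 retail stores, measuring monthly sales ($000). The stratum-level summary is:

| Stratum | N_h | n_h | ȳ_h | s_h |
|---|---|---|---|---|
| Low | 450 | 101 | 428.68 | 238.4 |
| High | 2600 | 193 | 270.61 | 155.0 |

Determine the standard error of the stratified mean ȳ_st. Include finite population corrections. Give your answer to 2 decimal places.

SE(ȳ_st) ≈ 9.66

V̂(ȳ_st) = Σ W_h² (1 − n_h/N_h) s_h²/n_h, with W_h = N_h/N and N = 3050:
  stratum Low: (450/3050)²·(1 − 101/450)·238.4²/101 = 9.50013
  stratum High: (2600/3050)²·(1 − 193/2600)·155.0²/193 = 83.7444
V̂(ȳ_st) = 93.2445
SE(ȳ_st) = √93.2445 = 9.65632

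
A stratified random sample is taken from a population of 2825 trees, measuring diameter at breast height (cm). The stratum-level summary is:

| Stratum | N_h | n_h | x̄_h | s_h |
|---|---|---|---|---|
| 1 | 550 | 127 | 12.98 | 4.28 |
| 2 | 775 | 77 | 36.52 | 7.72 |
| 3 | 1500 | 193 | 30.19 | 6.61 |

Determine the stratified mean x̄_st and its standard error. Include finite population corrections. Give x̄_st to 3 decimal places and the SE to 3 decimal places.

x̄_st = Σ W_h x̄_h = (550·12.98 + 775·36.52 + 1500·30.19)/2825 = 28.57593
V̂(x̄_st) = Σ W_h² (1 − n_h/N_h) s_h²/n_h, with W_h = N_h/N and N = 2825:
  stratum 1: (550/2825)²·(1 − 127/550)·4.28²/127 = 0.00420484
  stratum 2: (775/2825)²·(1 − 77/775)·7.72²/77 = 0.0524643
  stratum 3: (1500/2825)²·(1 − 193/1500)·6.61²/193 = 0.0556129
V̂(x̄_st) = 0.112282
SE(x̄_st) = √0.112282 = 0.335085

x̄_st ≈ 28.576, SE ≈ 0.335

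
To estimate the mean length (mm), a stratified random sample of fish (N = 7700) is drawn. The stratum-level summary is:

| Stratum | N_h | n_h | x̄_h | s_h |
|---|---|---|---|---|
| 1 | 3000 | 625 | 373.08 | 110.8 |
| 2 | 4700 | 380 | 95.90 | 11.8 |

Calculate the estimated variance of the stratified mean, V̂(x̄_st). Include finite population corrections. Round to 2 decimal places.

V̂(x̄_st) ≈ 2.49

V̂(x̄_st) = Σ W_h² (1 − n_h/N_h) s_h²/n_h, with W_h = N_h/N and N = 7700:
  stratum 1: (3000/7700)²·(1 − 625/3000)·110.8²/625 = 2.36049
  stratum 2: (4700/7700)²·(1 − 380/4700)·11.8²/380 = 0.125482
V̂(x̄_st) = 2.48598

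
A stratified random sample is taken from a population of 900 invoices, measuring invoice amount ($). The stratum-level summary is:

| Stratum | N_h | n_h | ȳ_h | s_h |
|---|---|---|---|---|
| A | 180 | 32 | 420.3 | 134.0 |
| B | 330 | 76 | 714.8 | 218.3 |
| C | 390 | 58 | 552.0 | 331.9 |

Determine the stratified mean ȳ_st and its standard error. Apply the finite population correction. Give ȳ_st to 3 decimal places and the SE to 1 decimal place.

ȳ_st ≈ 585.353, SE ≈ 19.7

ȳ_st = Σ W_h ȳ_h = (180·420.3 + 330·714.8 + 390·552.0)/900 = 585.35333
V̂(ȳ_st) = Σ W_h² (1 − n_h/N_h) s_h²/n_h, with W_h = N_h/N and N = 900:
  stratum A: (180/900)²·(1 − 32/180)·134.0²/32 = 18.4548
  stratum B: (330/900)²·(1 − 76/330)·218.3²/76 = 64.8868
  stratum C: (390/900)²·(1 − 58/390)·331.9²/58 = 303.602
V̂(ȳ_st) = 386.943
SE(ȳ_st) = √386.943 = 19.6709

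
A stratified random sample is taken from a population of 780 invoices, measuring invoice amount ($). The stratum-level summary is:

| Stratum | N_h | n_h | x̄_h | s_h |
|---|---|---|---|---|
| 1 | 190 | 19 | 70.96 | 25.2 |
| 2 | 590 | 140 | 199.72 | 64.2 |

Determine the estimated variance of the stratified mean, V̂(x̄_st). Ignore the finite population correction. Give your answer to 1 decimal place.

V̂(x̄_st) ≈ 18.8

V̂(x̄_st) = Σ W_h² s_h²/n_h, with W_h = N_h/N and N = 780:
  stratum 1: (190/780)²·25.2²/19 = 1.9832
  stratum 2: (590/780)²·64.2²/140 = 16.8445
V̂(x̄_st) = 18.8276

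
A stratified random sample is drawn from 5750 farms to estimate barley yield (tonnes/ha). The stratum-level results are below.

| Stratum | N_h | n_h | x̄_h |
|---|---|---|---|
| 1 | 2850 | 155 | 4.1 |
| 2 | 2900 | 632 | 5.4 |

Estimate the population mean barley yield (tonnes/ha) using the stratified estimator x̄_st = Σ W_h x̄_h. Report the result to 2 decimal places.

N = Σ N_h = 5750. Stratum weights W_h = N_h/N.
x̄_st = (2850·4.1 + 2900·5.4) / 5750 = 4.7557

x̄_st ≈ 4.76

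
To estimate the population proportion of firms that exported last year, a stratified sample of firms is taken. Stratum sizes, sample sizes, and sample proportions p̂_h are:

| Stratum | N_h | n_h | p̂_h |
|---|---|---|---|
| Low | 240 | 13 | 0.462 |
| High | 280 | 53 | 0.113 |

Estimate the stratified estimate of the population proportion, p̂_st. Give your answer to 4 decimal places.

N = 520; stratum weights W_h = N_h/N.
p̂_st = Σ W_h p̂_h = (240·0.462 + 280·0.113)/520 = 0.27408

p̂_st ≈ 0.2741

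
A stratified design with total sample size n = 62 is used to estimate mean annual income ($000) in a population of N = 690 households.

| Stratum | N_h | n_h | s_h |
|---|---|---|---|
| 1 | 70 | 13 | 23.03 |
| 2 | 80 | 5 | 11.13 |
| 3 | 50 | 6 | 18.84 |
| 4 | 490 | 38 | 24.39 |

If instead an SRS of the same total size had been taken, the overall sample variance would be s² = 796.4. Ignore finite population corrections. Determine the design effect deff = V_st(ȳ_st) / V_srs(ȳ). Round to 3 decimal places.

deff ≈ 0.697

V̂(ȳ_st) = Σ W_h² s_h²/n_h, with W_h = N_h/N and N = 690:
  stratum 1: (70/690)²·23.03²/13 = 0.419897
  stratum 2: (80/690)²·11.13²/5 = 0.333044
  stratum 3: (50/690)²·18.84²/6 = 0.310636
  stratum 4: (490/690)²·24.39²/38 = 7.89467
V_st = 8.95825
V_srs = s²/n = 796.4/62 = 12.8452
deff = V_st / V_srs = 8.95825/12.8452 = 0.6974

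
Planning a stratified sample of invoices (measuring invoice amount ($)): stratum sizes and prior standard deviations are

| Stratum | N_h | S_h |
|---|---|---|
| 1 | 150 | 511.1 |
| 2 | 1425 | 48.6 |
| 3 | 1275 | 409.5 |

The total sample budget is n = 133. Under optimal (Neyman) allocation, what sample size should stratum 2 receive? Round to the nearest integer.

14

Neyman allocation: n_h = n · N_h S_h / Σ N_i S_i, with n = 133.
  stratum 1: N_h·S_h = 150·511.1 = 76665.00
  stratum 2: N_h·S_h = 1425·48.6 = 69255.00
  stratum 3: N_h·S_h = 1275·409.5 = 522112.50
Σ N_h S_h = 668032.50
n for stratum 2 = 133·69255.00/668032.50 = 13.788 → 14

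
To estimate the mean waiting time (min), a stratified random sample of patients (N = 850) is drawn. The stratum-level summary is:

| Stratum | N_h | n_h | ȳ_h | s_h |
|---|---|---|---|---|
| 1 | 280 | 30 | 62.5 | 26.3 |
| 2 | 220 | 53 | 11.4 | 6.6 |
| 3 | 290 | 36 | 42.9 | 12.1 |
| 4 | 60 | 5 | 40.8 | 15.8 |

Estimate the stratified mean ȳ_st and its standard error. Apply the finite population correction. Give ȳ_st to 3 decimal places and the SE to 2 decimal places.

ȳ_st = Σ W_h ȳ_h = (280·62.5 + 220·11.4 + 290·42.9 + 60·40.8)/850 = 41.05529
V̂(ȳ_st) = Σ W_h² (1 − n_h/N_h) s_h²/n_h, with W_h = N_h/N and N = 850:
  stratum 1: (280/850)²·(1 − 30/280)·26.3²/30 = 2.23383
  stratum 2: (220/850)²·(1 − 53/220)·6.6²/53 = 0.0417939
  stratum 3: (290/850)²·(1 − 36/290)·12.1²/36 = 0.414631
  stratum 4: (60/850)²·(1 − 5/60)·15.8²/5 = 0.228045
V̂(ȳ_st) = 2.9183
SE(ȳ_st) = √2.9183 = 1.7083

ȳ_st ≈ 41.055, SE ≈ 1.71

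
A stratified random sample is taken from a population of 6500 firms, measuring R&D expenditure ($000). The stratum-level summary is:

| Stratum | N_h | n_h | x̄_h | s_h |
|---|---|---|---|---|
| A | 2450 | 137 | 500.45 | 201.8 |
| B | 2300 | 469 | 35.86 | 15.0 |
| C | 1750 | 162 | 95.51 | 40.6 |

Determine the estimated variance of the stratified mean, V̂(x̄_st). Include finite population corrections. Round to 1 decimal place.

V̂(x̄_st) = Σ W_h² (1 − n_h/N_h) s_h²/n_h, with W_h = N_h/N and N = 6500:
  stratum A: (2450/6500)²·(1 − 137/2450)·201.8²/137 = 39.8691
  stratum B: (2300/6500)²·(1 − 469/2300)·15.0²/469 = 0.0478189
  stratum C: (1750/6500)²·(1 − 162/1750)·40.6²/162 = 0.669266
V̂(x̄_st) = 40.5862

V̂(x̄_st) ≈ 40.6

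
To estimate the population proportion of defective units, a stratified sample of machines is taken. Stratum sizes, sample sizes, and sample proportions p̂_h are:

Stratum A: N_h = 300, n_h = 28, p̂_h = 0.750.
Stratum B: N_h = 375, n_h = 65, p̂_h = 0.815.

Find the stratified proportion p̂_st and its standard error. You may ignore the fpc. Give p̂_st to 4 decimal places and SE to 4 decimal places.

p̂_st ≈ 0.7861, SE ≈ 0.0458

N = 675; stratum weights W_h = N_h/N.
p̂_st = Σ W_h p̂_h = (300·0.750 + 375·0.815)/675 = 0.78611
V̂(p̂_st) = Σ W_h² p̂_h(1−p̂_h)/(n_h−1):
  stratum A: (300/675)²·0.750·0.250/27 = 0.00137174
  stratum B: (375/675)²·0.815·0.185/64 = 0.000727117
V̂(p̂_st) = 0.00209886; SE = √V̂ = 0.0458133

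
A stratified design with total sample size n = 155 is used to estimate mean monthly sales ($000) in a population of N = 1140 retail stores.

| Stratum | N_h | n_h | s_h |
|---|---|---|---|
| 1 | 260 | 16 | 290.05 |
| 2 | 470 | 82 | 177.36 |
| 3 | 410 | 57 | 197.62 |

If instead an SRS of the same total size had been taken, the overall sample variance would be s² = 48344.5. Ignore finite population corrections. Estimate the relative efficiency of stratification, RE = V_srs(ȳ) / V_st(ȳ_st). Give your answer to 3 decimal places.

V̂(ȳ_st) = Σ W_h² s_h²/n_h, with W_h = N_h/N and N = 1140:
  stratum 1: (260/1140)²·290.05²/16 = 273.503
  stratum 2: (470/1140)²·177.36²/82 = 65.2054
  stratum 3: (410/1140)²·197.62²/57 = 88.6227
V_st = 427.332
V_srs = s²/n = 48344.5/155 = 311.9
Relative efficiency = V_srs / V_st = 311.9/427.332 = 0.7299

RE ≈ 0.730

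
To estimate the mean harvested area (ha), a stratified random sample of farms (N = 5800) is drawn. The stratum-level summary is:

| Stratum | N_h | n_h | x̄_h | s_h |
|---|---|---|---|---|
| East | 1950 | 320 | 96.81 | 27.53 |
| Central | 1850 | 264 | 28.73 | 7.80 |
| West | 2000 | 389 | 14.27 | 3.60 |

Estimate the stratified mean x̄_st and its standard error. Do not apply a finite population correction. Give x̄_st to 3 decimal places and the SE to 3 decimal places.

x̄_st ≈ 46.633, SE ≈ 0.543

x̄_st = Σ W_h x̄_h = (1950·96.81 + 1850·28.73 + 2000·14.27)/5800 = 46.63276
V̂(x̄_st) = Σ W_h² s_h²/n_h, with W_h = N_h/N and N = 5800:
  stratum East: (1950/5800)²·27.53²/320 = 0.267717
  stratum Central: (1850/5800)²·7.80²/264 = 0.0234462
  stratum West: (2000/5800)²·3.60²/389 = 0.0039615
V̂(x̄_st) = 0.295125
SE(x̄_st) = √0.295125 = 0.543254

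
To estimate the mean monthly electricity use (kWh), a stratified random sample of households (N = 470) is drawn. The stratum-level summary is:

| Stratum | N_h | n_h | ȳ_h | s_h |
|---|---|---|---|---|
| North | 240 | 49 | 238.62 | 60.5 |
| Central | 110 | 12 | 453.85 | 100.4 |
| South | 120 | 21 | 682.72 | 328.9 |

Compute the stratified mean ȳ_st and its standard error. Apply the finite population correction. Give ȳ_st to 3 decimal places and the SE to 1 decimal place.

ȳ_st = Σ W_h ȳ_h = (240·238.62 + 110·453.85 + 120·682.72)/470 = 402.38021
V̂(ȳ_st) = Σ W_h² (1 − n_h/N_h) s_h²/n_h, with W_h = N_h/N and N = 470:
  stratum North: (240/470)²·(1 − 49/240)·60.5²/49 = 15.5011
  stratum Central: (110/470)²·(1 − 12/110)·100.4²/12 = 40.993
  stratum South: (120/470)²·(1 − 21/120)·328.9²/21 = 277.032
V̂(ȳ_st) = 333.526
SE(ȳ_st) = √333.526 = 18.2627

ȳ_st ≈ 402.380, SE ≈ 18.3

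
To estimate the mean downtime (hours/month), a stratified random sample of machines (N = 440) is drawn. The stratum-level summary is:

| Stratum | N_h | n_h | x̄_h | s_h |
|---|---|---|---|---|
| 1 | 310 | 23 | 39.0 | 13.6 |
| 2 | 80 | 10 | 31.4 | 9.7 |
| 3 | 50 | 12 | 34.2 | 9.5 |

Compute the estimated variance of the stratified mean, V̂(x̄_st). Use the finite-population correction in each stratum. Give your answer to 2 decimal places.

V̂(x̄_st) = Σ W_h² (1 − n_h/N_h) s_h²/n_h, with W_h = N_h/N and N = 440:
  stratum 1: (310/440)²·(1 − 23/310)·13.6²/23 = 3.69563
  stratum 2: (80/440)²·(1 − 10/80)·9.7²/10 = 0.272161
  stratum 3: (50/440)²·(1 − 12/50)·9.5²/12 = 0.0738098
V̂(x̄_st) = 4.0416

V̂(x̄_st) ≈ 4.04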